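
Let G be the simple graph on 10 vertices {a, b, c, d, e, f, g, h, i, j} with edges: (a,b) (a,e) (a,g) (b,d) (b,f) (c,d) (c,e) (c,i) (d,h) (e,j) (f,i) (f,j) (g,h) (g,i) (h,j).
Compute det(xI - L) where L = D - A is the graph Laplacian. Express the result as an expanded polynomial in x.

x^10 - 30x^9 + 390x^8 - 2880x^7 + 13305x^6 - 39882x^5 + 77640x^4 - 94800x^3 + 66000x^2 - 20000x

Each diagonal entry of L is the vertex degree and each off-diagonal entry is -1 where an edge is present, 0 otherwise; in the order [a, b, c, d, e, f, g, h, i, j] the diagonal is [3, 3, 3, 3, 3, 3, 3, 3, 3, 3]. The eigenvalues of L are [0, 2, 2, 2, 2, 2, 5, 5, 5, 5]; the characteristic polynomial is the product of (x - lambda_i), which multiplies out to x^10 - 30x^9 + 390x^8 - 2880x^7 + 13305x^6 - 39882x^5 + 77640x^4 - 94800x^3 + 66000x^2 - 20000x. The coefficient of x^9 equals -trace(L) = -30, matching the sum of degrees. The largest eigenvalue, 5, is at most the vertex count 10.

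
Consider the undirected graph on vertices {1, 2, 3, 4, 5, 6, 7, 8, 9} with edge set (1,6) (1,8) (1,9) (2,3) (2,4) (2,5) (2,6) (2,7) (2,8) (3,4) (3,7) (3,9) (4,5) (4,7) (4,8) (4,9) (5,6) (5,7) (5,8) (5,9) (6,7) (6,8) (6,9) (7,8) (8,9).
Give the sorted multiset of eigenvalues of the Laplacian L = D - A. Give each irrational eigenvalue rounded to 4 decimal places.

With the vertex order [1, 2, 3, 4, 5, 6, 7, 8, 9], the degrees are [3, 6, 4, 6, 6, 6, 6, 7, 6], giving D = diag(3, 6, 4, 6, 6, 6, 6, 7, 6) and L = D - A. L is symmetric positive semidefinite, so every eigenvalue is real and nonnegative. The largest eigenvalue, 8.4822, is at most the vertex count 9.

[0, 2.6233, 4.2549, 5.8058, 6.3625, 7, 7.4217, 8.0496, 8.4822]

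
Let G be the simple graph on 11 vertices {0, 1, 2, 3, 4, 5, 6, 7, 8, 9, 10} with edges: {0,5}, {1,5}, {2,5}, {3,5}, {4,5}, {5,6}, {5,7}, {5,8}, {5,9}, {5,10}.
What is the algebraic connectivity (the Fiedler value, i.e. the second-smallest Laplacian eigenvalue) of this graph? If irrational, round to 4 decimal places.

With the vertex order [0, 1, 2, 3, 4, 5, 6, 7, 8, 9, 10], the degrees are [1, 1, 1, 1, 1, 10, 1, 1, 1, 1, 1], giving D = diag(1, 1, 1, 1, 1, 10, 1, 1, 1, 1, 1) and L = D - A. The smallest Laplacian eigenvalue is always 0. The next one, lambda_2 = 1, measures how hard the graph is to disconnect: larger values mean better connectivity. There is one zero in the spectrum, matching the 1 component.

1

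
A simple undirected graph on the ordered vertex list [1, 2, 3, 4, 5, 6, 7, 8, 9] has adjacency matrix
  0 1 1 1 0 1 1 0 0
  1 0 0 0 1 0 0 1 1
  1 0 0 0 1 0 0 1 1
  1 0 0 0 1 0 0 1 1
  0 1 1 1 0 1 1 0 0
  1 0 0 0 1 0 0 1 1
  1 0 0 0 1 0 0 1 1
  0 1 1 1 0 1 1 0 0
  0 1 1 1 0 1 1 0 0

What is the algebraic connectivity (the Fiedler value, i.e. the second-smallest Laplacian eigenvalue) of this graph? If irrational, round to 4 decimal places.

Reading degrees in the order [1, 2, 3, 4, 5, 6, 7, 8, 9] gives [5, 4, 4, 4, 5, 4, 4, 5, 5]; set D = diag(5, 4, 4, 4, 5, 4, 4, 5, 5) and form L = D - A. The smallest Laplacian eigenvalue is always 0. The next one, lambda_2 = 4, measures how hard the graph is to disconnect: larger values mean better connectivity.

4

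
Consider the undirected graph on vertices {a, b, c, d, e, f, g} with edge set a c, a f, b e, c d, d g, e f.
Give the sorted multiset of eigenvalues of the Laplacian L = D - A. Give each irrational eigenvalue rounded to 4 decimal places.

With the vertex order [a, b, c, d, e, f, g], the degrees are [2, 1, 2, 2, 2, 2, 1], giving D = diag(2, 1, 2, 2, 2, 2, 1) and L = D - A. Diagonalising L (or applying a numerical eigensolver to the 7x7 matrix) gives the spectrum above. The eigenvalues sum to 12, which equals trace(L) = 2|E|.

[0, 0.1981, 0.7530, 1.5550, 2.4450, 3.2470, 3.8019]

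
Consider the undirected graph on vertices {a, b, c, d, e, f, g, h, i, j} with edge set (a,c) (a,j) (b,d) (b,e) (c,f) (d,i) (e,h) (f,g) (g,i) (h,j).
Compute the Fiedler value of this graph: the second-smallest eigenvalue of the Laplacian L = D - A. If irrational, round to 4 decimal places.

Reading degrees in the order [a, b, c, d, e, f, g, h, i, j] gives [2, 2, 2, 2, 2, 2, 2, 2, 2, 2]; set D = diag(2, 2, 2, 2, 2, 2, 2, 2, 2, 2) and form L = D - A. The sorted Laplacian eigenvalues are [0, 0.3820, 0.3820, 1.3820, 1.3820, 2.6180, 2.6180, 3.6180, 3.6180, 4]; the algebraic connectivity is the second entry, 0.3820. The eigenvalues sum to 20, which equals trace(L) = 2|E|.

0.3820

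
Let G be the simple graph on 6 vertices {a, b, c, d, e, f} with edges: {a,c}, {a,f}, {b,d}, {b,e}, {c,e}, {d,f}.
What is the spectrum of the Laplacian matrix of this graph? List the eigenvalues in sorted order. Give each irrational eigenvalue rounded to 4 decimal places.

Reading degrees in the order [a, b, c, d, e, f] gives [2, 2, 2, 2, 2, 2]; set D = diag(2, 2, 2, 2, 2, 2) and form L = D - A. The multiplicity of 0 as a Laplacian eigenvalue equals the number of connected components. The single zero eigenvalue shows the graph is connected. By the matrix-tree theorem the graph has (1/6) * product of the nonzero eigenvalues = 6 spanning trees.

[0, 1, 1, 3, 3, 4]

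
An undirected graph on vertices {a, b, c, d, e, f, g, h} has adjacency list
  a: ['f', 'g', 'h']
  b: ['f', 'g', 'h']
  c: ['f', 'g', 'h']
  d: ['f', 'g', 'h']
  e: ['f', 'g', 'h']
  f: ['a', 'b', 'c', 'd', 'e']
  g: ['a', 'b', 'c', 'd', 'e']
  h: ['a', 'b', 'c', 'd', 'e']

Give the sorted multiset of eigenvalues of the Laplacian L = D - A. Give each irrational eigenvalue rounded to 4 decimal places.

[0, 3, 3, 3, 3, 5, 5, 8]

Each diagonal entry of L is the vertex degree and each off-diagonal entry is -1 where an edge is present, 0 otherwise; in the order [a, b, c, d, e, f, g, h] the diagonal is [3, 3, 3, 3, 3, 5, 5, 5]. Diagonalising L (or applying a numerical eigensolver to the 8x8 matrix) gives the spectrum above. There is one zero in the spectrum, matching the 1 component.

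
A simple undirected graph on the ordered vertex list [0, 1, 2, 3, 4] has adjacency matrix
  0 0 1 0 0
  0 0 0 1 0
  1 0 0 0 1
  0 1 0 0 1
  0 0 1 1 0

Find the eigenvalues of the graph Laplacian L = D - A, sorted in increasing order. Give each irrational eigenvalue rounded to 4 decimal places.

Reading degrees in the order [0, 1, 2, 3, 4] gives [1, 1, 2, 2, 2]; set D = diag(1, 1, 2, 2, 2) and form L = D - A. The multiplicity of 0 as a Laplacian eigenvalue equals the number of connected components. By the matrix-tree theorem the graph has (1/5) * product of the nonzero eigenvalues = 1 spanning tree. The largest eigenvalue, 3.6180, is at most the vertex count 5.

[0, 0.3820, 1.3820, 2.6180, 3.6180]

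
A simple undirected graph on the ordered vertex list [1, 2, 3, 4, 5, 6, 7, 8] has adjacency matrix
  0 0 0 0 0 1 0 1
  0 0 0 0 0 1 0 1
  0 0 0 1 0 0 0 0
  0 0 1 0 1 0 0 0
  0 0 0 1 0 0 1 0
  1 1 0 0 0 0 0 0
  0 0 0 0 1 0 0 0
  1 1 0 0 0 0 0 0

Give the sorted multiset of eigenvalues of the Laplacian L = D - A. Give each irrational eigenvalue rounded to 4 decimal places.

[0, 0, 0.5858, 2, 2, 2, 3.4142, 4]

Each diagonal entry of L is the vertex degree and each off-diagonal entry is -1 where an edge is present, 0 otherwise; in the order [1, 2, 3, 4, 5, 6, 7, 8] the diagonal is [2, 2, 1, 2, 2, 2, 1, 2]. The multiplicity of 0 as a Laplacian eigenvalue equals the number of connected components. The 2 zero eigenvalues correspond to the 2 connected components. The eigenvalues sum to 14, which equals trace(L) = 2|E|. There are 2 zeros in the spectrum, matching the 2 components.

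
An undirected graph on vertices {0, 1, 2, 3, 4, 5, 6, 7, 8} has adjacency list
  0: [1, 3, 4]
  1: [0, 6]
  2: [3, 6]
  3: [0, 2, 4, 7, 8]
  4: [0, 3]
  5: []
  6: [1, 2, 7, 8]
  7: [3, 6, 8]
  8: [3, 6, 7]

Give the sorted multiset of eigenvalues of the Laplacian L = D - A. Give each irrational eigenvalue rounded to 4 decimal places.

Each diagonal entry of L is the vertex degree and each off-diagonal entry is -1 where an edge is present, 0 otherwise; in the order [0, 1, 2, 3, 4, 5, 6, 7, 8] the diagonal is [3, 2, 2, 5, 2, 0, 4, 3, 3]. Since every row of L sums to 0, the all-ones vector is in the kernel and 0 is an eigenvalue. The 2 zero eigenvalues correspond to the 2 connected components. There are 2 zeros in the spectrum, matching the 2 components.

[0, 0, 1.2015, 1.6721, 2, 3.7424, 4, 5, 6.3839]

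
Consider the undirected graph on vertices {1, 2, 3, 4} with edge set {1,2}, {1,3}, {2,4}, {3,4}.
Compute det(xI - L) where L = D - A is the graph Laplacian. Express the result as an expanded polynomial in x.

Reading degrees in the order [1, 2, 3, 4] gives [2, 2, 2, 2]; set D = diag(2, 2, 2, 2) and form L = D - A. Computing det(xI - L) by cofactor expansion (or equivalently via sum-over-permutations) gives x^4 - 8x^3 + 20x^2 - 16x. The coefficient of x^3 equals -trace(L) = -8, matching the sum of degrees. By the matrix-tree theorem the graph has (1/4) * product of the nonzero eigenvalues = 4 spanning trees. The largest eigenvalue, 4, is at most the vertex count 4.

x^4 - 8x^3 + 20x^2 - 16x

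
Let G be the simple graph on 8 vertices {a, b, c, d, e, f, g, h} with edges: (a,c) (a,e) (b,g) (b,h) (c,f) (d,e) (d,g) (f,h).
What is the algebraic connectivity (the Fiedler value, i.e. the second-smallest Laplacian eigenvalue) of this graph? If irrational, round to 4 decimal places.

With the vertex order [a, b, c, d, e, f, g, h], the degrees are [2, 2, 2, 2, 2, 2, 2, 2], giving D = diag(2, 2, 2, 2, 2, 2, 2, 2) and L = D - A. The sorted Laplacian eigenvalues are [0, 0.5858, 0.5858, 2, 2, 3.4142, 3.4142, 4]; the algebraic connectivity is the second entry, 0.5858.

0.5858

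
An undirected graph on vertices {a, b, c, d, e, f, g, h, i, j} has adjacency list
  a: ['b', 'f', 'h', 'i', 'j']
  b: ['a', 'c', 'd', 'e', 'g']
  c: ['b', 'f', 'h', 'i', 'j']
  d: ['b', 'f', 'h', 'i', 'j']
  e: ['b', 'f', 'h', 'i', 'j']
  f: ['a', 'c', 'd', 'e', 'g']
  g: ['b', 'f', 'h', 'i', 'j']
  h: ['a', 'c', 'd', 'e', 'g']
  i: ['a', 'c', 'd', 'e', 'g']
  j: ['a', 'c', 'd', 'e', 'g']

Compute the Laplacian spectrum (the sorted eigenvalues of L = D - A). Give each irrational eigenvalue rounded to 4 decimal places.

[0, 5, 5, 5, 5, 5, 5, 5, 5, 10]

Each diagonal entry of L is the vertex degree and each off-diagonal entry is -1 where an edge is present, 0 otherwise; in the order [a, b, c, d, e, f, g, h, i, j] the diagonal is [5, 5, 5, 5, 5, 5, 5, 5, 5, 5]. Diagonalising L (or applying a numerical eigensolver to the 10x10 matrix) gives the spectrum above.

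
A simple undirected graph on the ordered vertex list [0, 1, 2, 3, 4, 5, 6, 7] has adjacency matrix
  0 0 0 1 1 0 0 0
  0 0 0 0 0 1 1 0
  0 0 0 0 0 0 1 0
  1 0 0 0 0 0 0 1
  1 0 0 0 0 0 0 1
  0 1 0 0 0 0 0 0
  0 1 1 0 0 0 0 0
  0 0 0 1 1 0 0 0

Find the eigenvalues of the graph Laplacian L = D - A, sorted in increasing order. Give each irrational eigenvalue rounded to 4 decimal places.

[0, 0, 0.5858, 2, 2, 2, 3.4142, 4]

Reading degrees in the order [0, 1, 2, 3, 4, 5, 6, 7] gives [2, 2, 1, 2, 2, 1, 2, 2]; set D = diag(2, 2, 1, 2, 2, 1, 2, 2) and form L = D - A. Diagonalising L (or applying a numerical eigensolver to the 8x8 matrix) gives the spectrum above. The 2 zero eigenvalues correspond to the 2 connected components. There are 2 zeros in the spectrum, matching the 2 components.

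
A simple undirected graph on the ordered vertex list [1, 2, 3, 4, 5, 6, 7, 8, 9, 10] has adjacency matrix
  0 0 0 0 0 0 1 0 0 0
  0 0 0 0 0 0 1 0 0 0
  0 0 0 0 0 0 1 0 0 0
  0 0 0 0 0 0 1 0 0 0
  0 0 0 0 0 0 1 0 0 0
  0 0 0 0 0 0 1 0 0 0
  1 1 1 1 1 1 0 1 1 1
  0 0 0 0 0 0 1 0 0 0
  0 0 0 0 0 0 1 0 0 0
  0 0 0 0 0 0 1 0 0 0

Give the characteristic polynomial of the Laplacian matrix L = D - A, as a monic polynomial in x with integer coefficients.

Each diagonal entry of L is the vertex degree and each off-diagonal entry is -1 where an edge is present, 0 otherwise; in the order [1, 2, 3, 4, 5, 6, 7, 8, 9, 10] the diagonal is [1, 1, 1, 1, 1, 1, 9, 1, 1, 1]. Computing det(xI - L) by cofactor expansion (or equivalently via sum-over-permutations) gives x^10 - 18x^9 + 108x^8 - 336x^7 + 630x^6 - 756x^5 + 588x^4 - 288x^3 + 81x^2 - 10x. The coefficient of x^9 equals -trace(L) = -18, matching the sum of degrees. The largest eigenvalue, 10, is at most the vertex count 10. There is one zero in the spectrum, matching the 1 component.

x^10 - 18x^9 + 108x^8 - 336x^7 + 630x^6 - 756x^5 + 588x^4 - 288x^3 + 81x^2 - 10x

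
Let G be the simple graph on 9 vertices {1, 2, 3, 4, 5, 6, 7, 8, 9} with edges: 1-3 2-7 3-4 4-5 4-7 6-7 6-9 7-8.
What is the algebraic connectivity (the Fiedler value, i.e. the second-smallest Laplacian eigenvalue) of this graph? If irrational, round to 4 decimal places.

0.2427

Each diagonal entry of L is the vertex degree and each off-diagonal entry is -1 where an edge is present, 0 otherwise; in the order [1, 2, 3, 4, 5, 6, 7, 8, 9] the diagonal is [1, 1, 2, 3, 1, 2, 4, 1, 1]. The sorted Laplacian eigenvalues are [0, 0.2427, 0.5371, 0.6893, 1, 2.1297, 2.4166, 3.6434, 5.3411]; the algebraic connectivity is the second entry, 0.2427. The largest eigenvalue, 5.3411, is at most the vertex count 9. There is one zero in the spectrum, matching the 1 component.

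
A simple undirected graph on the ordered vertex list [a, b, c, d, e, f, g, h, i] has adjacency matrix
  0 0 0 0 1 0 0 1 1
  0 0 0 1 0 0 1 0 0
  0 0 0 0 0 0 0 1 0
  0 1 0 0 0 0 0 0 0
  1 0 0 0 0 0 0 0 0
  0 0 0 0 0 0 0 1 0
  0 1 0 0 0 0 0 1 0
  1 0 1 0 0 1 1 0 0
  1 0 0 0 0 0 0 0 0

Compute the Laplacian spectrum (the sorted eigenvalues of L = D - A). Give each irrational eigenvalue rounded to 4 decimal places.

With the vertex order [a, b, c, d, e, f, g, h, i], the degrees are [3, 2, 1, 1, 1, 1, 2, 4, 1], giving D = diag(3, 2, 1, 1, 1, 1, 2, 4, 1) and L = D - A. The multiplicity of 0 as a Laplacian eigenvalue equals the number of connected components. The single zero eigenvalue shows the graph is connected.

[0, 0.2232, 0.4919, 1, 1, 1.4712, 3, 3.4838, 5.3298]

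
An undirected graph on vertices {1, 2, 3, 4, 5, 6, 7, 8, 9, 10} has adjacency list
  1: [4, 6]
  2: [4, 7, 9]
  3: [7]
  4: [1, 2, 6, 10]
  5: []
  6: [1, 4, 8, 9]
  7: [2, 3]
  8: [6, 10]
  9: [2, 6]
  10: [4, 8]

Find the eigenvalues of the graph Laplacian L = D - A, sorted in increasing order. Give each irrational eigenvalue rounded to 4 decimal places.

With the vertex order [1, 2, 3, 4, 5, 6, 7, 8, 9, 10], the degrees are [2, 3, 1, 4, 0, 4, 2, 2, 2, 2], giving D = diag(2, 3, 1, 4, 0, 4, 2, 2, 2, 2) and L = D - A. Diagonalising L (or applying a numerical eigensolver to the 10x10 matrix) gives the spectrum above. The 2 zero eigenvalues correspond to the 2 connected components. There are 2 zeros in the spectrum, matching the 2 components. The largest eigenvalue, 5.8326, is at most the vertex count 10.

[0, 0, 0.3301, 1.1602, 1.6243, 2.1762, 2.6512, 3.7292, 4.4962, 5.8326]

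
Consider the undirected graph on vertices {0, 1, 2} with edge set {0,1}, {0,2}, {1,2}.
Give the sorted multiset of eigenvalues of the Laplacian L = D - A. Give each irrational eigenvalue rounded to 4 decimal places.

Reading degrees in the order [0, 1, 2] gives [2, 2, 2]; set D = diag(2, 2, 2) and form L = D - A. The multiplicity of 0 as a Laplacian eigenvalue equals the number of connected components. The largest eigenvalue, 3, is at most the vertex count 3. By the matrix-tree theorem the graph has (1/3) * product of the nonzero eigenvalues = 3 spanning trees.

[0, 3, 3]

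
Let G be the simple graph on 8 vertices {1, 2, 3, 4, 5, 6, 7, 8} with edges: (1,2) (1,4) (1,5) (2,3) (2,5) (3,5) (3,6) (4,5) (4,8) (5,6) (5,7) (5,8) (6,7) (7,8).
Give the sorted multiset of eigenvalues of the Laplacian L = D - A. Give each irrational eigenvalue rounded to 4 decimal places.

[0, 1.7530, 1.7530, 3.4450, 3.4450, 4.8019, 4.8019, 8]

Each diagonal entry of L is the vertex degree and each off-diagonal entry is -1 where an edge is present, 0 otherwise; in the order [1, 2, 3, 4, 5, 6, 7, 8] the diagonal is [3, 3, 3, 3, 7, 3, 3, 3]. L is symmetric positive semidefinite, so every eigenvalue is real and nonnegative. The single zero eigenvalue shows the graph is connected. There is one zero in the spectrum, matching the 1 component.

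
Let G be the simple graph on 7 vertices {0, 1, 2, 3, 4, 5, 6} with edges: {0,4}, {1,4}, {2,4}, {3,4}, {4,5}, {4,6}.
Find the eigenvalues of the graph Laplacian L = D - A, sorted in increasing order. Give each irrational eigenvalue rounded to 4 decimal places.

[0, 1, 1, 1, 1, 1, 7]

With the vertex order [0, 1, 2, 3, 4, 5, 6], the degrees are [1, 1, 1, 1, 6, 1, 1], giving D = diag(1, 1, 1, 1, 6, 1, 1) and L = D - A. The multiplicity of 0 as a Laplacian eigenvalue equals the number of connected components. There is one zero in the spectrum, matching the 1 component. The eigenvalues sum to 12, which equals trace(L) = 2|E|.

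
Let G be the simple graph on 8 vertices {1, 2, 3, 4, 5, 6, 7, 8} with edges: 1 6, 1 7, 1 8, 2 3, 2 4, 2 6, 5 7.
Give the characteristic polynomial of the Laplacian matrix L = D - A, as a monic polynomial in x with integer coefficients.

x^8 - 14x^7 + 76x^6 - 204x^5 + 288x^4 - 210x^3 + 71x^2 - 8x

Each diagonal entry of L is the vertex degree and each off-diagonal entry is -1 where an edge is present, 0 otherwise; in the order [1, 2, 3, 4, 5, 6, 7, 8] the diagonal is [3, 3, 1, 1, 1, 2, 2, 1]. L has integer entries, so p(x) = det(xI - L) has integer coefficients. Expanding the determinant yields x^8 - 14x^7 + 76x^6 - 204x^5 + 288x^4 - 210x^3 + 71x^2 - 8x. The coefficient of x^7 equals -trace(L) = -14, matching the sum of degrees.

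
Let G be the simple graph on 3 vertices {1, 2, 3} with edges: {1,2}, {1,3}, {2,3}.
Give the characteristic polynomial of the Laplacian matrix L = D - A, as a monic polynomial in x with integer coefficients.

Each diagonal entry of L is the vertex degree and each off-diagonal entry is -1 where an edge is present, 0 otherwise; in the order [1, 2, 3] the diagonal is [2, 2, 2]. Computing det(xI - L) by cofactor expansion (or equivalently via sum-over-permutations) gives x^3 - 6x^2 + 9x. The coefficient of x^2 equals -trace(L) = -6, matching the sum of degrees. The eigenvalues sum to 6, which equals trace(L) = 2|E|.

x^3 - 6x^2 + 9x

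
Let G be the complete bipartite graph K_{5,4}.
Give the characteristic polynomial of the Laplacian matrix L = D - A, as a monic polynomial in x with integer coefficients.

The graph has 9 vertices and degree multiset [5, 5, 5, 5, 4, 4, 4, 4, 4]; D is the diagonal matrix of degrees and L = D - A. Computing det(xI - L) by cofactor expansion (or equivalently via sum-over-permutations) gives x^9 - 40x^8 + 690x^7 - 6720x^6 + 40485x^5 - 154704x^4 + 366560x^3 - 492800x^2 + 288000x. The coefficient of x^8 equals -trace(L) = -40, matching the sum of degrees.

x^9 - 40x^8 + 690x^7 - 6720x^6 + 40485x^5 - 154704x^4 + 366560x^3 - 492800x^2 + 288000x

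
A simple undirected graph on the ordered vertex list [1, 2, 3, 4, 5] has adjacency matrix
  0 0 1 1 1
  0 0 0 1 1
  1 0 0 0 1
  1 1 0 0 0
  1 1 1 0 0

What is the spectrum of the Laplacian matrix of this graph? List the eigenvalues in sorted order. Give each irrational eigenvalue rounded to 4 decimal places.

Reading degrees in the order [1, 2, 3, 4, 5] gives [3, 2, 2, 2, 3]; set D = diag(3, 2, 2, 2, 3) and form L = D - A. Diagonalising L (or applying a numerical eigensolver to the 5x5 matrix) gives the spectrum above. There is one zero in the spectrum, matching the 1 component.

[0, 1.3820, 2.3820, 3.6180, 4.6180]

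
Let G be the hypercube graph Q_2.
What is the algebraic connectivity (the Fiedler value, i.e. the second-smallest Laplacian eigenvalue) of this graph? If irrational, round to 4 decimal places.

2

The graph has 4 vertices and degree multiset [2, 2, 2, 2]; D is the diagonal matrix of degrees and L = D - A. Computing the eigenvalues of L and sorting gives [0, 2, 2, 4]. The Fiedler value lambda_2 = 2 is strictly positive, so the graph is connected. The largest eigenvalue, 4, is at most the vertex count 4. The eigenvalues sum to 8, which equals trace(L) = 2|E|.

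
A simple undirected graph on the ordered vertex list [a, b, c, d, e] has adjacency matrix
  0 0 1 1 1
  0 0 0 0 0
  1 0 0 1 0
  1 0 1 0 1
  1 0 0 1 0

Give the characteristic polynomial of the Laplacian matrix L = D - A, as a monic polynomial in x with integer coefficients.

Reading degrees in the order [a, b, c, d, e] gives [3, 0, 2, 3, 2]; set D = diag(3, 0, 2, 3, 2) and form L = D - A. Computing det(xI - L) by cofactor expansion (or equivalently via sum-over-permutations) gives x^5 - 10x^4 + 32x^3 - 32x^2. Since p(0) = det(-L) = 0, x divides p(x).

x^5 - 10x^4 + 32x^3 - 32x^2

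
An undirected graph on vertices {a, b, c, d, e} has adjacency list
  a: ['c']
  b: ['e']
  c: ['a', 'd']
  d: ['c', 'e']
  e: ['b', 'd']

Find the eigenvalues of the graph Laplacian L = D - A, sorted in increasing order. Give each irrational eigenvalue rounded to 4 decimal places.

Each diagonal entry of L is the vertex degree and each off-diagonal entry is -1 where an edge is present, 0 otherwise; in the order [a, b, c, d, e] the diagonal is [1, 1, 2, 2, 2]. L is symmetric positive semidefinite, so every eigenvalue is real and nonnegative. The largest eigenvalue, 3.6180, is at most the vertex count 5.

[0, 0.3820, 1.3820, 2.6180, 3.6180]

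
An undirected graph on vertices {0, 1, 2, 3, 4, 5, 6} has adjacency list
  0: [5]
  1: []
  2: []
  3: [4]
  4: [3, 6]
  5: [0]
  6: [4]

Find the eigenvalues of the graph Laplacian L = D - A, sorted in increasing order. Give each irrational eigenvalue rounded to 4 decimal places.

With the vertex order [0, 1, 2, 3, 4, 5, 6], the degrees are [1, 0, 0, 1, 2, 1, 1], giving D = diag(1, 0, 0, 1, 2, 1, 1) and L = D - A. Since every row of L sums to 0, the all-ones vector is in the kernel and 0 is an eigenvalue. The 4 zero eigenvalues correspond to the 4 connected components. The largest eigenvalue, 3, is at most the vertex count 7.

[0, 0, 0, 0, 1, 2, 3]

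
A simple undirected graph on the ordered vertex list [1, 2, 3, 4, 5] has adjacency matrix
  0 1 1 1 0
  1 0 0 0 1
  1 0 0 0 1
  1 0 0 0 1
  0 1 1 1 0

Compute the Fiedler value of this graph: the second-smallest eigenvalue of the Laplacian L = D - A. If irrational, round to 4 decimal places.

2

Reading degrees in the order [1, 2, 3, 4, 5] gives [3, 2, 2, 2, 3]; set D = diag(3, 2, 2, 2, 3) and form L = D - A. The smallest Laplacian eigenvalue is always 0. The next one, lambda_2 = 2, measures how hard the graph is to disconnect: larger values mean better connectivity. The largest eigenvalue, 5, is at most the vertex count 5.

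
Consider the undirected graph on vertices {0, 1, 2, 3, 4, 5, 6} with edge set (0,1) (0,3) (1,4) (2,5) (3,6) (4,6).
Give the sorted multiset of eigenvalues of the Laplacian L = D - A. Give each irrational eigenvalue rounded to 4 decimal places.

Reading degrees in the order [0, 1, 2, 3, 4, 5, 6] gives [2, 2, 1, 2, 2, 1, 2]; set D = diag(2, 2, 1, 2, 2, 1, 2) and form L = D - A. L is symmetric positive semidefinite, so every eigenvalue is real and nonnegative. The 2 zero eigenvalues correspond to the 2 connected components. There are 2 zeros in the spectrum, matching the 2 components. The eigenvalues sum to 12, which equals trace(L) = 2|E|.

[0, 0, 1.3820, 1.3820, 2, 3.6180, 3.6180]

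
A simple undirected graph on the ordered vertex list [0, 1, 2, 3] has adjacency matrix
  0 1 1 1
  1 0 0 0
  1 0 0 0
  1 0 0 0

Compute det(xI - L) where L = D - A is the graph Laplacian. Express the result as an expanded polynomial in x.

x^4 - 6x^3 + 9x^2 - 4x

Reading degrees in the order [0, 1, 2, 3] gives [3, 1, 1, 1]; set D = diag(3, 1, 1, 1) and form L = D - A. The eigenvalues of L are [0, 1, 1, 4]; the characteristic polynomial is the product of (x - lambda_i), which multiplies out to x^4 - 6x^3 + 9x^2 - 4x. The constant term is 0 because L is singular (the all-ones vector lies in its kernel).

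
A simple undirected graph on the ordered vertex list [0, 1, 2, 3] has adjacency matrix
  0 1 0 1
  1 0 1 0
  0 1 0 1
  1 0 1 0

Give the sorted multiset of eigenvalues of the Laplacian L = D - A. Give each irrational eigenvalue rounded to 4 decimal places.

[0, 2, 2, 4]

Each diagonal entry of L is the vertex degree and each off-diagonal entry is -1 where an edge is present, 0 otherwise; in the order [0, 1, 2, 3] the diagonal is [2, 2, 2, 2]. Since every row of L sums to 0, the all-ones vector is in the kernel and 0 is an eigenvalue. By the matrix-tree theorem the graph has (1/4) * product of the nonzero eigenvalues = 4 spanning trees.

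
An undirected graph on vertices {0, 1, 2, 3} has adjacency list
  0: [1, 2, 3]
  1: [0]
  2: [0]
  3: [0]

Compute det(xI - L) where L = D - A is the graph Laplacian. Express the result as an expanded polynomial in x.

x^4 - 6x^3 + 9x^2 - 4x

With the vertex order [0, 1, 2, 3], the degrees are [3, 1, 1, 1], giving D = diag(3, 1, 1, 1) and L = D - A. Computing det(xI - L) by cofactor expansion (or equivalently via sum-over-permutations) gives x^4 - 6x^3 + 9x^2 - 4x. The coefficient of x^3 equals -trace(L) = -6, matching the sum of degrees. The largest eigenvalue, 4, is at most the vertex count 4.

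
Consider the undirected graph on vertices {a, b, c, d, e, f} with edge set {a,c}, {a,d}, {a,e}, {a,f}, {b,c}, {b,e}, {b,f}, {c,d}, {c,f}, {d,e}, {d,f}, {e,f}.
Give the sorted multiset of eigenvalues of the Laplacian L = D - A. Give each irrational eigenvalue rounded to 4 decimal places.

Reading degrees in the order [a, b, c, d, e, f] gives [4, 3, 4, 4, 4, 5]; set D = diag(4, 3, 4, 4, 4, 5) and form L = D - A. Since every row of L sums to 0, the all-ones vector is in the kernel and 0 is an eigenvalue. By the matrix-tree theorem the graph has (1/6) * product of the nonzero eigenvalues = 360 spanning trees.

[0, 3, 4, 5, 6, 6]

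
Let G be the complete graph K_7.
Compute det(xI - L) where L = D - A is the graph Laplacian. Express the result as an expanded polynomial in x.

The graph has 7 vertices and degree multiset [6, 6, 6, 6, 6, 6, 6]; D is the diagonal matrix of degrees and L = D - A. Computing det(xI - L) by cofactor expansion (or equivalently via sum-over-permutations) gives x^7 - 42x^6 + 735x^5 - 6860x^4 + 36015x^3 - 100842x^2 + 117649x. The coefficient of x^6 equals -trace(L) = -42, matching the sum of degrees. The eigenvalues sum to 42, which equals trace(L) = 2|E|.

x^7 - 42x^6 + 735x^5 - 6860x^4 + 36015x^3 - 100842x^2 + 117649x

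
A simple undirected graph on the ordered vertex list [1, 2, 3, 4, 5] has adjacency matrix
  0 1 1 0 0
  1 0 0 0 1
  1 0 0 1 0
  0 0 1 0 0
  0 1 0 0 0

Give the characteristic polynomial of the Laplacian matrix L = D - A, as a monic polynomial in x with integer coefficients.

Each diagonal entry of L is the vertex degree and each off-diagonal entry is -1 where an edge is present, 0 otherwise; in the order [1, 2, 3, 4, 5] the diagonal is [2, 2, 2, 1, 1]. L has integer entries, so p(x) = det(xI - L) has integer coefficients. Expanding the determinant yields x^5 - 8x^4 + 21x^3 - 20x^2 + 5x. The constant term is 0 because L is singular (the all-ones vector lies in its kernel). The eigenvalues sum to 8, which equals trace(L) = 2|E|.

x^5 - 8x^4 + 21x^3 - 20x^2 + 5x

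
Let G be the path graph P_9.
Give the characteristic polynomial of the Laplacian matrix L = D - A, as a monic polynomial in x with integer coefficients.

x^9 - 16x^8 + 105x^7 - 364x^6 + 715x^5 - 792x^4 + 462x^3 - 120x^2 + 9x

The graph has 9 vertices and degree multiset [2, 2, 2, 2, 2, 2, 2, 1, 1]; D is the diagonal matrix of degrees and L = D - A. Computing det(xI - L) by cofactor expansion (or equivalently via sum-over-permutations) gives x^9 - 16x^8 + 105x^7 - 364x^6 + 715x^5 - 792x^4 + 462x^3 - 120x^2 + 9x. The coefficient of x^8 equals -trace(L) = -16, matching the sum of degrees.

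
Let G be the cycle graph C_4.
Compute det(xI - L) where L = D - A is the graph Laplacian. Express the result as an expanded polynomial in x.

The graph has 4 vertices and degree multiset [2, 2, 2, 2]; D is the diagonal matrix of degrees and L = D - A. The eigenvalues of L are [0, 2, 2, 4]; the characteristic polynomial is the product of (x - lambda_i), which multiplies out to x^4 - 8x^3 + 20x^2 - 16x. The constant term is 0 because L is singular (the all-ones vector lies in its kernel).

x^4 - 8x^3 + 20x^2 - 16x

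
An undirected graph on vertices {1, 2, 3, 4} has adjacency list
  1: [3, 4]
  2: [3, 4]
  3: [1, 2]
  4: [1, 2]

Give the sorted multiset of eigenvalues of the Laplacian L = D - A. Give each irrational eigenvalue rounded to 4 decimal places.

[0, 2, 2, 4]

Reading degrees in the order [1, 2, 3, 4] gives [2, 2, 2, 2]; set D = diag(2, 2, 2, 2) and form L = D - A. The multiplicity of 0 as a Laplacian eigenvalue equals the number of connected components. The single zero eigenvalue shows the graph is connected. The largest eigenvalue, 4, is at most the vertex count 4. The eigenvalues sum to 8, which equals trace(L) = 2|E|.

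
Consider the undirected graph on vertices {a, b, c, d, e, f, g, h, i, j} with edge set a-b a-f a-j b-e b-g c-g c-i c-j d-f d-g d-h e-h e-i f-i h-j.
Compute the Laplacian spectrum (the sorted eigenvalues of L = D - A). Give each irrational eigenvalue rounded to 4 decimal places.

Reading degrees in the order [a, b, c, d, e, f, g, h, i, j] gives [3, 3, 3, 3, 3, 3, 3, 3, 3, 3]; set D = diag(3, 3, 3, 3, 3, 3, 3, 3, 3, 3) and form L = D - A. Diagonalising L (or applying a numerical eigensolver to the 10x10 matrix) gives the spectrum above.

[0, 2, 2, 2, 2, 2, 5, 5, 5, 5]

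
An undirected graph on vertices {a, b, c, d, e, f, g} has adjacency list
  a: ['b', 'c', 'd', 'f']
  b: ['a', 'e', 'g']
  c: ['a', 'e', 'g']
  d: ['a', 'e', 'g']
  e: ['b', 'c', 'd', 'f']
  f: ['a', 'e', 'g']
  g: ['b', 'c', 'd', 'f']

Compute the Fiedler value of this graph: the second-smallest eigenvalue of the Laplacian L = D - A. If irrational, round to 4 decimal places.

Reading degrees in the order [a, b, c, d, e, f, g] gives [4, 3, 3, 3, 4, 3, 4]; set D = diag(4, 3, 3, 3, 4, 3, 4) and form L = D - A. The sorted Laplacian eigenvalues are [0, 3, 3, 3, 4, 4, 7]; the algebraic connectivity is the second entry, 3. The largest eigenvalue, 7, is at most the vertex count 7. There is one zero in the spectrum, matching the 1 component.

3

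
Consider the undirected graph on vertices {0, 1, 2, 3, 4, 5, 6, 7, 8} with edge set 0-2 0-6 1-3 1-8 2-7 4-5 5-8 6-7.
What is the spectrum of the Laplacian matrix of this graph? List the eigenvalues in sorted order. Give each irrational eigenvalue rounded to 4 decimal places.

[0, 0, 0.3820, 1.3820, 2, 2, 2.6180, 3.6180, 4]

Each diagonal entry of L is the vertex degree and each off-diagonal entry is -1 where an edge is present, 0 otherwise; in the order [0, 1, 2, 3, 4, 5, 6, 7, 8] the diagonal is [2, 2, 2, 1, 1, 2, 2, 2, 2]. Diagonalising L (or applying a numerical eigensolver to the 9x9 matrix) gives the spectrum above. The 2 zero eigenvalues correspond to the 2 connected components. There are 2 zeros in the spectrum, matching the 2 components. The largest eigenvalue, 4, is at most the vertex count 9.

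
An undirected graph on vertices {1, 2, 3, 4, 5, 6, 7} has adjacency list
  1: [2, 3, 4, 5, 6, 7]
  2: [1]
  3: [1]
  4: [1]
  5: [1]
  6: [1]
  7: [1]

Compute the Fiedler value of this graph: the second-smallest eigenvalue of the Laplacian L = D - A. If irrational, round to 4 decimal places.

Each diagonal entry of L is the vertex degree and each off-diagonal entry is -1 where an edge is present, 0 otherwise; in the order [1, 2, 3, 4, 5, 6, 7] the diagonal is [6, 1, 1, 1, 1, 1, 1]. The smallest Laplacian eigenvalue is always 0. The next one, lambda_2 = 1, measures how hard the graph is to disconnect: larger values mean better connectivity. The largest eigenvalue, 7, is at most the vertex count 7.

1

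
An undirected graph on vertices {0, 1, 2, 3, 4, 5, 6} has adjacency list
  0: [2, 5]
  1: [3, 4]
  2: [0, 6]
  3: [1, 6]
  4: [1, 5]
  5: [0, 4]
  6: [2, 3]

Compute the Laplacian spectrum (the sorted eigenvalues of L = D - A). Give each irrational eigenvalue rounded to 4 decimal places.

Each diagonal entry of L is the vertex degree and each off-diagonal entry is -1 where an edge is present, 0 otherwise; in the order [0, 1, 2, 3, 4, 5, 6] the diagonal is [2, 2, 2, 2, 2, 2, 2]. Since every row of L sums to 0, the all-ones vector is in the kernel and 0 is an eigenvalue. The single zero eigenvalue shows the graph is connected. There is one zero in the spectrum, matching the 1 component. The eigenvalues sum to 14, which equals trace(L) = 2|E|.

[0, 0.7530, 0.7530, 2.4450, 2.4450, 3.8019, 3.8019]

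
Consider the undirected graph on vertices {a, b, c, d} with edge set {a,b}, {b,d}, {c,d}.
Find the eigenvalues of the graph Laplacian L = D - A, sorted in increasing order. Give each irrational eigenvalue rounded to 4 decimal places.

[0, 0.5858, 2, 3.4142]

Reading degrees in the order [a, b, c, d] gives [1, 2, 1, 2]; set D = diag(1, 2, 1, 2) and form L = D - A. Since every row of L sums to 0, the all-ones vector is in the kernel and 0 is an eigenvalue. The single zero eigenvalue shows the graph is connected.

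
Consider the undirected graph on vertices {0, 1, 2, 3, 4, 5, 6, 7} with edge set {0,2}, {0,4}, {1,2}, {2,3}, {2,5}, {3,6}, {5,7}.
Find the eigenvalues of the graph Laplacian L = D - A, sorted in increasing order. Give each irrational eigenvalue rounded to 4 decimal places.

Each diagonal entry of L is the vertex degree and each off-diagonal entry is -1 where an edge is present, 0 otherwise; in the order [0, 1, 2, 3, 4, 5, 6, 7] the diagonal is [2, 1, 4, 2, 1, 2, 1, 1]. The multiplicity of 0 as a Laplacian eigenvalue equals the number of connected components. The single zero eigenvalue shows the graph is connected. By the matrix-tree theorem the graph has (1/8) * product of the nonzero eigenvalues = 1 spanning tree.

[0, 0.3820, 0.3820, 0.7639, 2, 2.6180, 2.6180, 5.2361]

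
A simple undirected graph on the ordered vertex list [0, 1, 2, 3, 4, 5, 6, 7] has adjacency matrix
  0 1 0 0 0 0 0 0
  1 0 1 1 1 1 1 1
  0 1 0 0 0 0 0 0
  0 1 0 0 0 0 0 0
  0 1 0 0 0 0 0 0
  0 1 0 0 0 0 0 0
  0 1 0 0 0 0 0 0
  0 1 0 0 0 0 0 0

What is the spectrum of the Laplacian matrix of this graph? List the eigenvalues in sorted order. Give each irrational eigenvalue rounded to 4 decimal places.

[0, 1, 1, 1, 1, 1, 1, 8]

Each diagonal entry of L is the vertex degree and each off-diagonal entry is -1 where an edge is present, 0 otherwise; in the order [0, 1, 2, 3, 4, 5, 6, 7] the diagonal is [1, 7, 1, 1, 1, 1, 1, 1]. Since every row of L sums to 0, the all-ones vector is in the kernel and 0 is an eigenvalue. There is one zero in the spectrum, matching the 1 component.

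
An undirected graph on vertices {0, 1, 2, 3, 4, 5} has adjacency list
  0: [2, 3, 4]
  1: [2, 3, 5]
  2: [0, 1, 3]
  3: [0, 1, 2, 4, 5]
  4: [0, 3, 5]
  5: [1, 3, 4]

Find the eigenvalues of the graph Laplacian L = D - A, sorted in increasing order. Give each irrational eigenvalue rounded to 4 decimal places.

Each diagonal entry of L is the vertex degree and each off-diagonal entry is -1 where an edge is present, 0 otherwise; in the order [0, 1, 2, 3, 4, 5] the diagonal is [3, 3, 3, 5, 3, 3]. Since every row of L sums to 0, the all-ones vector is in the kernel and 0 is an eigenvalue. The single zero eigenvalue shows the graph is connected. There is one zero in the spectrum, matching the 1 component. The largest eigenvalue, 6, is at most the vertex count 6.

[0, 2.3820, 2.3820, 4.6180, 4.6180, 6]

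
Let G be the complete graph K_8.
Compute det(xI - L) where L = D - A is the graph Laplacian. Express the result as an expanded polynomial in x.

The graph has 8 vertices and degree multiset [7, 7, 7, 7, 7, 7, 7, 7]; D is the diagonal matrix of degrees and L = D - A. L has integer entries, so p(x) = det(xI - L) has integer coefficients. Expanding the determinant yields x^8 - 56x^7 + 1344x^6 - 17920x^5 + 143360x^4 - 688128x^3 + 1835008x^2 - 2097152x. Since p(0) = det(-L) = 0, x divides p(x). There is one zero in the spectrum, matching the 1 component. The eigenvalues sum to 56, which equals trace(L) = 2|E|.

x^8 - 56x^7 + 1344x^6 - 17920x^5 + 143360x^4 - 688128x^3 + 1835008x^2 - 2097152x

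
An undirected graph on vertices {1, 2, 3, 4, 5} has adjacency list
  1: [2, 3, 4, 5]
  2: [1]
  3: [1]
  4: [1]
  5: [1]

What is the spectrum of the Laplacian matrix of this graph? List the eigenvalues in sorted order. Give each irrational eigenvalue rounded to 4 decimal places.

With the vertex order [1, 2, 3, 4, 5], the degrees are [4, 1, 1, 1, 1], giving D = diag(4, 1, 1, 1, 1) and L = D - A. L is symmetric positive semidefinite, so every eigenvalue is real and nonnegative. The largest eigenvalue, 5, is at most the vertex count 5.

[0, 1, 1, 1, 5]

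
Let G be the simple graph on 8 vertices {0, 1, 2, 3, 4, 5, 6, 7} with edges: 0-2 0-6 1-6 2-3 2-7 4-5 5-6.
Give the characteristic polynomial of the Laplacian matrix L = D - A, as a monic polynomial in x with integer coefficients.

With the vertex order [0, 1, 2, 3, 4, 5, 6, 7], the degrees are [2, 1, 3, 1, 1, 2, 3, 1], giving D = diag(2, 1, 3, 1, 1, 2, 3, 1) and L = D - A. Computing det(xI - L) by cofactor expansion (or equivalently via sum-over-permutations) gives x^8 - 14x^7 + 76x^6 - 204x^5 + 288x^4 - 210x^3 + 71x^2 - 8x. The constant term is 0 because L is singular (the all-ones vector lies in its kernel). By the matrix-tree theorem the graph has (1/8) * product of the nonzero eigenvalues = 1 spanning tree.

x^8 - 14x^7 + 76x^6 - 204x^5 + 288x^4 - 210x^3 + 71x^2 - 8x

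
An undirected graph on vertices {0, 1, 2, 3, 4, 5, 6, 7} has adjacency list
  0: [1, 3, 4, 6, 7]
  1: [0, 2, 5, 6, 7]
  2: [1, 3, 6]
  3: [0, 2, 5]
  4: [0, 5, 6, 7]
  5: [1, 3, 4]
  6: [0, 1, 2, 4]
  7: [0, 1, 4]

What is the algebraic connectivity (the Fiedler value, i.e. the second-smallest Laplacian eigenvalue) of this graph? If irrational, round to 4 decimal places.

Each diagonal entry of L is the vertex degree and each off-diagonal entry is -1 where an edge is present, 0 otherwise; in the order [0, 1, 2, 3, 4, 5, 6, 7] the diagonal is [5, 5, 3, 3, 4, 3, 4, 3]. The smallest Laplacian eigenvalue is always 0. The next one, lambda_2 = 2.0852, measures how hard the graph is to disconnect: larger values mean better connectivity. The largest eigenvalue, 6.9735, is at most the vertex count 8.

2.0852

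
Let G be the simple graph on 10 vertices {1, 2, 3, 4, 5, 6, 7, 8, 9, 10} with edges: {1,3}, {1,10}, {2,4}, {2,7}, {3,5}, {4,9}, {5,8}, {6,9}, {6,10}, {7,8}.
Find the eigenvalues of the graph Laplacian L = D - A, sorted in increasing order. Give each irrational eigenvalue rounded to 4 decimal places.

[0, 0.3820, 0.3820, 1.3820, 1.3820, 2.6180, 2.6180, 3.6180, 3.6180, 4]

Each diagonal entry of L is the vertex degree and each off-diagonal entry is -1 where an edge is present, 0 otherwise; in the order [1, 2, 3, 4, 5, 6, 7, 8, 9, 10] the diagonal is [2, 2, 2, 2, 2, 2, 2, 2, 2, 2]. Since every row of L sums to 0, the all-ones vector is in the kernel and 0 is an eigenvalue. The largest eigenvalue, 4, is at most the vertex count 10.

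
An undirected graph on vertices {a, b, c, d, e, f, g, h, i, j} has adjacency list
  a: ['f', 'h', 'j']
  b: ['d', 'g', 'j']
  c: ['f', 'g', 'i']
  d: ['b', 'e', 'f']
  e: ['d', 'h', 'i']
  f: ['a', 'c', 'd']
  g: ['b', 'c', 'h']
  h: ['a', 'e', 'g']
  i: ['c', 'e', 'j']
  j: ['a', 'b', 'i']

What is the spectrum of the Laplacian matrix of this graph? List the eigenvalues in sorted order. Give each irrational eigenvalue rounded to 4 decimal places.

[0, 2, 2, 2, 2, 2, 5, 5, 5, 5]

Each diagonal entry of L is the vertex degree and each off-diagonal entry is -1 where an edge is present, 0 otherwise; in the order [a, b, c, d, e, f, g, h, i, j] the diagonal is [3, 3, 3, 3, 3, 3, 3, 3, 3, 3]. Diagonalising L (or applying a numerical eigensolver to the 10x10 matrix) gives the spectrum above. The eigenvalues sum to 30, which equals trace(L) = 2|E|. The largest eigenvalue, 5, is at most the vertex count 10.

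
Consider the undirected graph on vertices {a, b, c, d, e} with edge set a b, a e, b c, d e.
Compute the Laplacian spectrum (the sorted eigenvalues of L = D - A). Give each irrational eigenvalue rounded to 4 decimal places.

Each diagonal entry of L is the vertex degree and each off-diagonal entry is -1 where an edge is present, 0 otherwise; in the order [a, b, c, d, e] the diagonal is [2, 2, 1, 1, 2]. L is symmetric positive semidefinite, so every eigenvalue is real and nonnegative. There is one zero in the spectrum, matching the 1 component.

[0, 0.3820, 1.3820, 2.6180, 3.6180]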